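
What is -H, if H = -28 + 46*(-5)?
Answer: 258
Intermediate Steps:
H = -258 (H = -28 - 230 = -258)
-H = -1*(-258) = 258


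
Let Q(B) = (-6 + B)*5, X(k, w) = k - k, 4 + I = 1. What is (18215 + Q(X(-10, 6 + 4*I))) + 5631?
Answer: 23816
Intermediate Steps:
I = -3 (I = -4 + 1 = -3)
X(k, w) = 0
Q(B) = -30 + 5*B
(18215 + Q(X(-10, 6 + 4*I))) + 5631 = (18215 + (-30 + 5*0)) + 5631 = (18215 + (-30 + 0)) + 5631 = (18215 - 30) + 5631 = 18185 + 5631 = 23816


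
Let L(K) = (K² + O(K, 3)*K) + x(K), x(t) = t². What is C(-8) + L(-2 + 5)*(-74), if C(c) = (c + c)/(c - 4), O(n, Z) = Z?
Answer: -5990/3 ≈ -1996.7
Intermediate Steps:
C(c) = 2*c/(-4 + c) (C(c) = (2*c)/(-4 + c) = 2*c/(-4 + c))
L(K) = 2*K² + 3*K (L(K) = (K² + 3*K) + K² = 2*K² + 3*K)
C(-8) + L(-2 + 5)*(-74) = 2*(-8)/(-4 - 8) + ((-2 + 5)*(3 + 2*(-2 + 5)))*(-74) = 2*(-8)/(-12) + (3*(3 + 2*3))*(-74) = 2*(-8)*(-1/12) + (3*(3 + 6))*(-74) = 4/3 + (3*9)*(-74) = 4/3 + 27*(-74) = 4/3 - 1998 = -5990/3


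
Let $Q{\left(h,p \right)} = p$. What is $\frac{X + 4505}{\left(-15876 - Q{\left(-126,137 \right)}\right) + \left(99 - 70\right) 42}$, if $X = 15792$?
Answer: $- \frac{20297}{14795} \approx -1.3719$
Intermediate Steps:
$\frac{X + 4505}{\left(-15876 - Q{\left(-126,137 \right)}\right) + \left(99 - 70\right) 42} = \frac{15792 + 4505}{\left(-15876 - 137\right) + \left(99 - 70\right) 42} = \frac{20297}{\left(-15876 - 137\right) + 29 \cdot 42} = \frac{20297}{-16013 + 1218} = \frac{20297}{-14795} = 20297 \left(- \frac{1}{14795}\right) = - \frac{20297}{14795}$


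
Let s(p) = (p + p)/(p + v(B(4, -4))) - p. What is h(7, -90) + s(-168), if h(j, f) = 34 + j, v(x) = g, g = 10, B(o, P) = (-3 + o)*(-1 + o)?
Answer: 16679/79 ≈ 211.13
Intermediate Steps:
B(o, P) = (-1 + o)*(-3 + o)
v(x) = 10
s(p) = -p + 2*p/(10 + p) (s(p) = (p + p)/(p + 10) - p = (2*p)/(10 + p) - p = 2*p/(10 + p) - p = -p + 2*p/(10 + p))
h(7, -90) + s(-168) = (34 + 7) - 1*(-168)*(8 - 168)/(10 - 168) = 41 - 1*(-168)*(-160)/(-158) = 41 - 1*(-168)*(-1/158)*(-160) = 41 + 13440/79 = 16679/79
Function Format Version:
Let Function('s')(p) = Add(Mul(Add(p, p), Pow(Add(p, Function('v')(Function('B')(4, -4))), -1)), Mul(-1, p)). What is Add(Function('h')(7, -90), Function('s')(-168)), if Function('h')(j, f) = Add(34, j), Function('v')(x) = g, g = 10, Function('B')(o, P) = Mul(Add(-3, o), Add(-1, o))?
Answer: Rational(16679, 79) ≈ 211.13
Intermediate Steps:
Function('B')(o, P) = Mul(Add(-1, o), Add(-3, o))
Function('v')(x) = 10
Function('s')(p) = Add(Mul(-1, p), Mul(2, p, Pow(Add(10, p), -1))) (Function('s')(p) = Add(Mul(Add(p, p), Pow(Add(p, 10), -1)), Mul(-1, p)) = Add(Mul(Mul(2, p), Pow(Add(10, p), -1)), Mul(-1, p)) = Add(Mul(2, p, Pow(Add(10, p), -1)), Mul(-1, p)) = Add(Mul(-1, p), Mul(2, p, Pow(Add(10, p), -1))))
Add(Function('h')(7, -90), Function('s')(-168)) = Add(Add(34, 7), Mul(-1, -168, Pow(Add(10, -168), -1), Add(8, -168))) = Add(41, Mul(-1, -168, Pow(-158, -1), -160)) = Add(41, Mul(-1, -168, Rational(-1, 158), -160)) = Add(41, Rational(13440, 79)) = Rational(16679, 79)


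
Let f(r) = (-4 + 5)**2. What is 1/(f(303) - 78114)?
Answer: -1/78113 ≈ -1.2802e-5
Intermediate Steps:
f(r) = 1 (f(r) = 1**2 = 1)
1/(f(303) - 78114) = 1/(1 - 78114) = 1/(-78113) = -1/78113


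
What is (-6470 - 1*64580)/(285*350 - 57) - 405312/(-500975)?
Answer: 4812495466/49943700675 ≈ 0.096358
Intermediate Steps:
(-6470 - 1*64580)/(285*350 - 57) - 405312/(-500975) = (-6470 - 64580)/(99750 - 57) - 405312*(-1/500975) = -71050/99693 + 405312/500975 = 4812495466/49943700675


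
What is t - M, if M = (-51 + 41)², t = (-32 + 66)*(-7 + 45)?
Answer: 1192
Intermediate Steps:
t = 1292 (t = 34*38 = 1292)
M = 100 (M = (-10)² = 100)
t - M = 1292 - 1*100 = 1292 - 100 = 1192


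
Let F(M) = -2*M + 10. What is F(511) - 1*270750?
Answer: -271762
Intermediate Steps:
F(M) = 10 - 2*M
F(511) - 1*270750 = (10 - 2*511) - 1*270750 = (10 - 1022) - 270750 = -1012 - 270750 = -271762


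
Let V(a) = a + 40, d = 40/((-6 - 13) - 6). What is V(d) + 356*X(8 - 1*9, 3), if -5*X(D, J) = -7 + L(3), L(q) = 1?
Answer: 2328/5 ≈ 465.60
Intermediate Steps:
d = -8/5 (d = 40/(-19 - 6) = 40/(-25) = 40*(-1/25) = -8/5 ≈ -1.6000)
X(D, J) = 6/5 (X(D, J) = -(-7 + 1)/5 = -⅕*(-6) = 6/5)
V(a) = 40 + a
V(d) + 356*X(8 - 1*9, 3) = (40 - 8/5) + 356*(6/5) = 192/5 + 2136/5 = 2328/5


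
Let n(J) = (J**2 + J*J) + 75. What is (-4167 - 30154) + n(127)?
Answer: -1988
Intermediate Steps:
n(J) = 75 + 2*J**2 (n(J) = (J**2 + J**2) + 75 = 2*J**2 + 75 = 75 + 2*J**2)
(-4167 - 30154) + n(127) = (-4167 - 30154) + (75 + 2*127**2) = -34321 + (75 + 2*16129) = -34321 + (75 + 32258) = -34321 + 32333 = -1988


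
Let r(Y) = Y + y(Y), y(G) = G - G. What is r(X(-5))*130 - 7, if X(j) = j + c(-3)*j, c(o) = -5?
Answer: 2593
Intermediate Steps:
y(G) = 0
X(j) = -4*j (X(j) = j - 5*j = -4*j)
r(Y) = Y (r(Y) = Y + 0 = Y)
r(X(-5))*130 - 7 = -4*(-5)*130 - 7 = 20*130 - 7 = 2600 - 7 = 2593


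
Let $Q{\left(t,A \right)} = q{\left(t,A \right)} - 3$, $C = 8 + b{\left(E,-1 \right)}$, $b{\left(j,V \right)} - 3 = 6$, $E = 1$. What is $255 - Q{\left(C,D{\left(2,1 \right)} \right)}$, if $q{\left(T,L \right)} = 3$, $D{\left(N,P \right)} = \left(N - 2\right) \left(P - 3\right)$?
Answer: $255$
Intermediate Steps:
$b{\left(j,V \right)} = 9$ ($b{\left(j,V \right)} = 3 + 6 = 9$)
$D{\left(N,P \right)} = \left(-3 + P\right) \left(-2 + N\right)$ ($D{\left(N,P \right)} = \left(-2 + N\right) \left(-3 + P\right) = \left(-3 + P\right) \left(-2 + N\right)$)
$C = 17$ ($C = 8 + 9 = 17$)
$Q{\left(t,A \right)} = 0$ ($Q{\left(t,A \right)} = 3 - 3 = 0$)
$255 - Q{\left(C,D{\left(2,1 \right)} \right)} = 255 - 0 = 255 + 0 = 255$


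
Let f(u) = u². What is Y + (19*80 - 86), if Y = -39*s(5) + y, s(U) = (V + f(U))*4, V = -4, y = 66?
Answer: -1776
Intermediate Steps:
s(U) = -16 + 4*U² (s(U) = (-4 + U²)*4 = -16 + 4*U²)
Y = -3210 (Y = -39*(-16 + 4*5²) + 66 = -39*(-16 + 4*25) + 66 = -39*(-16 + 100) + 66 = -39*84 + 66 = -3276 + 66 = -3210)
Y + (19*80 - 86) = -3210 + (19*80 - 86) = -3210 + (1520 - 86) = -3210 + 1434 = -1776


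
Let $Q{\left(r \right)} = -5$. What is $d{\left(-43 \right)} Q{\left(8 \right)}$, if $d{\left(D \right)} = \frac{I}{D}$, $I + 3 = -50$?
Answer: $- \frac{265}{43} \approx -6.1628$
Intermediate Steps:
$I = -53$ ($I = -3 - 50 = -53$)
$d{\left(D \right)} = - \frac{53}{D}$
$d{\left(-43 \right)} Q{\left(8 \right)} = - \frac{53}{-43} \left(-5\right) = \left(-53\right) \left(- \frac{1}{43}\right) \left(-5\right) = \frac{53}{43} \left(-5\right) = - \frac{265}{43}$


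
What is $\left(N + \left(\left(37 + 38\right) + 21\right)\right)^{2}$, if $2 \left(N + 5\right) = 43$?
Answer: $\frac{50625}{4} \approx 12656.0$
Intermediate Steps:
$N = \frac{33}{2}$ ($N = -5 + \frac{1}{2} \cdot 43 = -5 + \frac{43}{2} = \frac{33}{2} \approx 16.5$)
$\left(N + \left(\left(37 + 38\right) + 21\right)\right)^{2} = \left(\frac{33}{2} + \left(\left(37 + 38\right) + 21\right)\right)^{2} = \left(\frac{33}{2} + \left(75 + 21\right)\right)^{2} = \left(\frac{33}{2} + 96\right)^{2} = \left(\frac{225}{2}\right)^{2} = \frac{50625}{4}$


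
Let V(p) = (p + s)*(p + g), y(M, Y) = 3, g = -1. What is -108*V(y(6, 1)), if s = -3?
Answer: 0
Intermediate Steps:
V(p) = (-1 + p)*(-3 + p) (V(p) = (p - 3)*(p - 1) = (-3 + p)*(-1 + p) = (-1 + p)*(-3 + p))
-108*V(y(6, 1)) = -108*(3 + 3² - 4*3) = -108*(3 + 9 - 12) = -108*0 = 0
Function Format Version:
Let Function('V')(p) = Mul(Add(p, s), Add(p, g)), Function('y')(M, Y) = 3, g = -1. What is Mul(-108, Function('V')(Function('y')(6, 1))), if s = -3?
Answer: 0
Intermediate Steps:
Function('V')(p) = Mul(Add(-1, p), Add(-3, p)) (Function('V')(p) = Mul(Add(p, -3), Add(p, -1)) = Mul(Add(-3, p), Add(-1, p)) = Mul(Add(-1, p), Add(-3, p)))
Mul(-108, Function('V')(Function('y')(6, 1))) = Mul(-108, Add(3, Pow(3, 2), Mul(-4, 3))) = Mul(-108, Add(3, 9, -12)) = Mul(-108, 0) = 0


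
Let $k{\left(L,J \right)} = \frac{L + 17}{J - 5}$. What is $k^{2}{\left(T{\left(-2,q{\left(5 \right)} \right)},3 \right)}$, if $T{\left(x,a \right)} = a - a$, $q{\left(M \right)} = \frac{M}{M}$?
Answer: $\frac{289}{4} \approx 72.25$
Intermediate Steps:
$q{\left(M \right)} = 1$
$T{\left(x,a \right)} = 0$
$k{\left(L,J \right)} = \frac{17 + L}{-5 + J}$
$k^{2}{\left(T{\left(-2,q{\left(5 \right)} \right)},3 \right)} = \left(\frac{17 + 0}{-5 + 3}\right)^{2} = \left(\frac{1}{-2} \cdot 17\right)^{2} = \left(\left(- \frac{1}{2}\right) 17\right)^{2} = \left(- \frac{17}{2}\right)^{2} = \frac{289}{4}$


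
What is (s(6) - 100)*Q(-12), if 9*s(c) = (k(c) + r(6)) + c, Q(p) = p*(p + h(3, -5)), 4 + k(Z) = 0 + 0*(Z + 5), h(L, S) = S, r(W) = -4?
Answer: -61336/3 ≈ -20445.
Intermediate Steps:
k(Z) = -4 (k(Z) = -4 + (0 + 0*(Z + 5)) = -4 + (0 + 0*(5 + Z)) = -4 + (0 + 0) = -4 + 0 = -4)
Q(p) = p*(-5 + p) (Q(p) = p*(p - 5) = p*(-5 + p))
s(c) = -8/9 + c/9 (s(c) = ((-4 - 4) + c)/9 = (-8 + c)/9 = -8/9 + c/9)
(s(6) - 100)*Q(-12) = ((-8/9 + (⅑)*6) - 100)*(-12*(-5 - 12)) = ((-8/9 + ⅔) - 100)*(-12*(-17)) = (-2/9 - 100)*204 = -902/9*204 = -61336/3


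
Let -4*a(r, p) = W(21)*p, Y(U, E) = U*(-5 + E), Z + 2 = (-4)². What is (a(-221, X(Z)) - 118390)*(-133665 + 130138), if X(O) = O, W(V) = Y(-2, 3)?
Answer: 417610908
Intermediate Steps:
Z = 14 (Z = -2 + (-4)² = -2 + 16 = 14)
W(V) = 4 (W(V) = -2*(-5 + 3) = -2*(-2) = 4)
a(r, p) = -p
(a(-221, X(Z)) - 118390)*(-133665 + 130138) = (-1*14 - 118390)*(-133665 + 130138) = (-14 - 118390)*(-3527) = -118404*(-3527) = 417610908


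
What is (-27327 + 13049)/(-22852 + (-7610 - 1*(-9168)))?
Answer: 7139/10647 ≈ 0.67052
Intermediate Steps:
(-27327 + 13049)/(-22852 + (-7610 - 1*(-9168))) = -14278/(-22852 + (-7610 + 9168)) = -14278/(-22852 + 1558) = -14278/(-21294) = -14278*(-1/21294) = 7139/10647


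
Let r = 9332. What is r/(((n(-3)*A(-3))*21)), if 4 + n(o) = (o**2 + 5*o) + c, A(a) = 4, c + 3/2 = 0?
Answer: -4666/483 ≈ -9.6605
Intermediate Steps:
c = -3/2 (c = -3/2 + 0 = -3/2 ≈ -1.5000)
n(o) = -11/2 + o**2 + 5*o (n(o) = -4 + ((o**2 + 5*o) - 3/2) = -4 + (-3/2 + o**2 + 5*o) = -11/2 + o**2 + 5*o)
r/(((n(-3)*A(-3))*21)) = 9332/((((-11/2 + (-3)**2 + 5*(-3))*4)*21)) = 9332/((((-11/2 + 9 - 15)*4)*21)) = 9332/((-23/2*4*21)) = 9332/((-46*21)) = 9332/(-966) = 9332*(-1/966) = -4666/483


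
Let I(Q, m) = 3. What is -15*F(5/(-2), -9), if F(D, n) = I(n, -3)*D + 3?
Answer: 135/2 ≈ 67.500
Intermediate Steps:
F(D, n) = 3 + 3*D (F(D, n) = 3*D + 3 = 3 + 3*D)
-15*F(5/(-2), -9) = -15*(3 + 3*(5/(-2))) = -15*(3 + 3*(5*(-1/2))) = -15*(3 + 3*(-5/2)) = -15*(3 - 15/2) = -15*(-9/2) = 135/2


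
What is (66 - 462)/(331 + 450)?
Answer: -36/71 ≈ -0.50704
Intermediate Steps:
(66 - 462)/(331 + 450) = -396/781 = -396*1/781 = -36/71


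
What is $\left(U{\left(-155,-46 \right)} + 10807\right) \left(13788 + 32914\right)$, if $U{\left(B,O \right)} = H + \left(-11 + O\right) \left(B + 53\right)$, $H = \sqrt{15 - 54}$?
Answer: $776233942 + 46702 i \sqrt{39} \approx 7.7623 \cdot 10^{8} + 2.9165 \cdot 10^{5} i$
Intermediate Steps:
$H = i \sqrt{39}$ ($H = \sqrt{-39} = i \sqrt{39} \approx 6.245 i$)
$U{\left(B,O \right)} = i \sqrt{39} + \left(-11 + O\right) \left(53 + B\right)$ ($U{\left(B,O \right)} = i \sqrt{39} + \left(-11 + O\right) \left(B + 53\right) = i \sqrt{39} + \left(-11 + O\right) \left(53 + B\right)$)
$\left(U{\left(-155,-46 \right)} + 10807\right) \left(13788 + 32914\right) = \left(\left(-583 - -1705 + 53 \left(-46\right) + i \sqrt{39} - -7130\right) + 10807\right) \left(13788 + 32914\right) = \left(\left(-583 + 1705 - 2438 + i \sqrt{39} + 7130\right) + 10807\right) 46702 = \left(\left(5814 + i \sqrt{39}\right) + 10807\right) 46702 = \left(16621 + i \sqrt{39}\right) 46702 = 776233942 + 46702 i \sqrt{39}$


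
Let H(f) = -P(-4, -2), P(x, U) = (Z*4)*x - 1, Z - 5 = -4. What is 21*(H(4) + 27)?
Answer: 924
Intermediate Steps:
Z = 1 (Z = 5 - 4 = 1)
P(x, U) = -1 + 4*x (P(x, U) = (1*4)*x - 1 = 4*x - 1 = -1 + 4*x)
H(f) = 17 (H(f) = -(-1 + 4*(-4)) = -(-1 - 16) = -1*(-17) = 17)
21*(H(4) + 27) = 21*(17 + 27) = 21*44 = 924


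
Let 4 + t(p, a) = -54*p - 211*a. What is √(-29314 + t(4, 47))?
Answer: I*√39451 ≈ 198.62*I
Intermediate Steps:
t(p, a) = -4 - 211*a - 54*p (t(p, a) = -4 + (-54*p - 211*a) = -4 + (-211*a - 54*p) = -4 - 211*a - 54*p)
√(-29314 + t(4, 47)) = √(-29314 + (-4 - 211*47 - 54*4)) = √(-29314 + (-4 - 9917 - 216)) = √(-29314 - 10137) = √(-39451) = I*√39451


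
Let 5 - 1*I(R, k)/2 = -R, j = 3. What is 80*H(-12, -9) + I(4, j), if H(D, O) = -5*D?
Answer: 4818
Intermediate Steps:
I(R, k) = 10 + 2*R (I(R, k) = 10 - (-2)*R = 10 + 2*R)
80*H(-12, -9) + I(4, j) = 80*(-5*(-12)) + (10 + 2*4) = 80*60 + (10 + 8) = 4800 + 18 = 4818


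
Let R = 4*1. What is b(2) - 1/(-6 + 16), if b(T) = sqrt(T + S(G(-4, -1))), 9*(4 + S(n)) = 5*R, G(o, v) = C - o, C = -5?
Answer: -1/10 + sqrt(2)/3 ≈ 0.37140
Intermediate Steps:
R = 4
G(o, v) = -5 - o
S(n) = -16/9 (S(n) = -4 + (5*4)/9 = -4 + (1/9)*20 = -4 + 20/9 = -16/9)
b(T) = sqrt(-16/9 + T) (b(T) = sqrt(T - 16/9) = sqrt(-16/9 + T))
b(2) - 1/(-6 + 16) = sqrt(-16 + 9*2)/3 - 1/(-6 + 16) = sqrt(-16 + 18)/3 - 1/10 = sqrt(2)/3 + (1/10)*(-1) = sqrt(2)/3 - 1/10 = -1/10 + sqrt(2)/3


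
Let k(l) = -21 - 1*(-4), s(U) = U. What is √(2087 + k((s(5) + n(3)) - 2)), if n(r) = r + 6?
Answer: 3*√230 ≈ 45.497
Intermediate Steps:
n(r) = 6 + r
k(l) = -17 (k(l) = -21 + 4 = -17)
√(2087 + k((s(5) + n(3)) - 2)) = √(2087 - 17) = √2070 = 3*√230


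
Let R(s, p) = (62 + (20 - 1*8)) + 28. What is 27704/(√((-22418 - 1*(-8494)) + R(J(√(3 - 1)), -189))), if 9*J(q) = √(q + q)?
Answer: -13852*I*√13822/6911 ≈ -235.64*I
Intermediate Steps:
J(q) = √2*√q/9 (J(q) = √(q + q)/9 = √(2*q)/9 = (√2*√q)/9 = √2*√q/9)
R(s, p) = 102 (R(s, p) = (62 + (20 - 8)) + 28 = (62 + 12) + 28 = 74 + 28 = 102)
27704/(√((-22418 - 1*(-8494)) + R(J(√(3 - 1)), -189))) = 27704/(√((-22418 - 1*(-8494)) + 102)) = 27704/(√((-22418 + 8494) + 102)) = 27704/(√(-13924 + 102)) = 27704/(√(-13822)) = 27704/((I*√13822)) = 27704*(-I*√13822/13822) = -13852*I*√13822/6911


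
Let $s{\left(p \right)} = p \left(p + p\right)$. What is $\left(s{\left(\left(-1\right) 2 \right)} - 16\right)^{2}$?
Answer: $64$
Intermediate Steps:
$s{\left(p \right)} = 2 p^{2}$ ($s{\left(p \right)} = p 2 p = 2 p^{2}$)
$\left(s{\left(\left(-1\right) 2 \right)} - 16\right)^{2} = \left(2 \left(\left(-1\right) 2\right)^{2} - 16\right)^{2} = \left(2 \left(-2\right)^{2} - 16\right)^{2} = \left(2 \cdot 4 - 16\right)^{2} = \left(8 - 16\right)^{2} = \left(-8\right)^{2} = 64$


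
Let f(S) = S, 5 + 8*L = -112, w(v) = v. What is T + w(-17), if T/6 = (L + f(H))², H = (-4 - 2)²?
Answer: 87179/32 ≈ 2724.3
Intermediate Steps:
H = 36 (H = (-6)² = 36)
L = -117/8 (L = -5/8 + (⅛)*(-112) = -5/8 - 14 = -117/8 ≈ -14.625)
T = 87723/32 (T = 6*(-117/8 + 36)² = 6*(171/8)² = 6*(29241/64) = 87723/32 ≈ 2741.3)
T + w(-17) = 87723/32 - 17 = 87179/32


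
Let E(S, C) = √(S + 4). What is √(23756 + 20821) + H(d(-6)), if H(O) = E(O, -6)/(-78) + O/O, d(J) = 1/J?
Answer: 1 + 3*√4953 - √138/468 ≈ 212.11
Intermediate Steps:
E(S, C) = √(4 + S)
H(O) = 1 - √(4 + O)/78 (H(O) = √(4 + O)/(-78) + O/O = √(4 + O)*(-1/78) + 1 = -√(4 + O)/78 + 1 = 1 - √(4 + O)/78)
√(23756 + 20821) + H(d(-6)) = √(23756 + 20821) + (1 - √(4 + 1/(-6))/78) = √44577 + (1 - √(4 - ⅙)/78) = 3*√4953 + (1 - √138/468) = 1 + 3*√4953 - √138/468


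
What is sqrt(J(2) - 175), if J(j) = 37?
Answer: I*sqrt(138) ≈ 11.747*I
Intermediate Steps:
sqrt(J(2) - 175) = sqrt(37 - 175) = sqrt(-138) = I*sqrt(138)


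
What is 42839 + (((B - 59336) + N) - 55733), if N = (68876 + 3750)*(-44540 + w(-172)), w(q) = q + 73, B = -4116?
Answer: -3242028360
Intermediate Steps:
w(q) = 73 + q
N = -3241952014 (N = (68876 + 3750)*(-44540 + (73 - 172)) = 72626*(-44540 - 99) = 72626*(-44639) = -3241952014)
42839 + (((B - 59336) + N) - 55733) = 42839 + (((-4116 - 59336) - 3241952014) - 55733) = 42839 + ((-63452 - 3241952014) - 55733) = 42839 + (-3242015466 - 55733) = 42839 - 3242071199 = -3242028360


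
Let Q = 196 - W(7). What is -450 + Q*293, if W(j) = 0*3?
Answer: 56978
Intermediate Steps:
W(j) = 0
Q = 196 (Q = 196 - 1*0 = 196 + 0 = 196)
-450 + Q*293 = -450 + 196*293 = -450 + 57428 = 56978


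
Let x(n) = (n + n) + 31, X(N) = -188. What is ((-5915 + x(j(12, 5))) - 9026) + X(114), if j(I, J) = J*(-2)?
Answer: -15118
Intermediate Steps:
j(I, J) = -2*J
x(n) = 31 + 2*n (x(n) = 2*n + 31 = 31 + 2*n)
((-5915 + x(j(12, 5))) - 9026) + X(114) = ((-5915 + (31 + 2*(-2*5))) - 9026) - 188 = ((-5915 + (31 + 2*(-10))) - 9026) - 188 = ((-5915 + (31 - 20)) - 9026) - 188 = ((-5915 + 11) - 9026) - 188 = (-5904 - 9026) - 188 = -14930 - 188 = -15118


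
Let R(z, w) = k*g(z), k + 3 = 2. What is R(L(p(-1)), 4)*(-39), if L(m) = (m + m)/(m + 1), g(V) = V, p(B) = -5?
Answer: 195/2 ≈ 97.500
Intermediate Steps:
k = -1 (k = -3 + 2 = -1)
L(m) = 2*m/(1 + m) (L(m) = (2*m)/(1 + m) = 2*m/(1 + m))
R(z, w) = -z
R(L(p(-1)), 4)*(-39) = -2*(-5)/(1 - 5)*(-39) = -2*(-5)/(-4)*(-39) = -2*(-5)*(-1)/4*(-39) = -1*5/2*(-39) = -5/2*(-39) = 195/2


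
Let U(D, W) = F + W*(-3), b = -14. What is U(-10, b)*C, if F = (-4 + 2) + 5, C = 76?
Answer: 3420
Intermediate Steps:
F = 3 (F = -2 + 5 = 3)
U(D, W) = 3 - 3*W (U(D, W) = 3 + W*(-3) = 3 - 3*W)
U(-10, b)*C = (3 - 3*(-14))*76 = (3 + 42)*76 = 45*76 = 3420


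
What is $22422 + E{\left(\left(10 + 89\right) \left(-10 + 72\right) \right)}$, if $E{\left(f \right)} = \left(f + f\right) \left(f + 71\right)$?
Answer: $76244106$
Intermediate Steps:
$E{\left(f \right)} = 2 f \left(71 + f\right)$
$22422 + E{\left(\left(10 + 89\right) \left(-10 + 72\right) \right)} = 22422 + 2 \left(10 + 89\right) \left(-10 + 72\right) \left(71 + \left(10 + 89\right) \left(-10 + 72\right)\right) = 22422 + 2 \cdot 99 \cdot 62 \left(71 + 99 \cdot 62\right) = 22422 + 2 \cdot 6138 \left(71 + 6138\right) = 22422 + 2 \cdot 6138 \cdot 6209 = 22422 + 76221684 = 76244106$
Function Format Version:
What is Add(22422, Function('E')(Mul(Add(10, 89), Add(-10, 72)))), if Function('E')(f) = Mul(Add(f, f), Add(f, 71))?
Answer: 76244106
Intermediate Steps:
Function('E')(f) = Mul(2, f, Add(71, f)) (Function('E')(f) = Mul(Mul(2, f), Add(71, f)) = Mul(2, f, Add(71, f)))
Add(22422, Function('E')(Mul(Add(10, 89), Add(-10, 72)))) = Add(22422, Mul(2, Mul(Add(10, 89), Add(-10, 72)), Add(71, Mul(Add(10, 89), Add(-10, 72))))) = Add(22422, Mul(2, Mul(99, 62), Add(71, Mul(99, 62)))) = Add(22422, Mul(2, 6138, Add(71, 6138))) = Add(22422, Mul(2, 6138, 6209)) = Add(22422, 76221684) = 76244106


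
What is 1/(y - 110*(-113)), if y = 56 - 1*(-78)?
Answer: 1/12564 ≈ 7.9592e-5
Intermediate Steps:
y = 134 (y = 56 + 78 = 134)
1/(y - 110*(-113)) = 1/(134 - 110*(-113)) = 1/(134 + 12430) = 1/12564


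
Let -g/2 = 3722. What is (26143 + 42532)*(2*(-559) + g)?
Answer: -587995350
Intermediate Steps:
g = -7444 (g = -2*3722 = -7444)
(26143 + 42532)*(2*(-559) + g) = (26143 + 42532)*(2*(-559) - 7444) = 68675*(-1118 - 7444) = 68675*(-8562) = -587995350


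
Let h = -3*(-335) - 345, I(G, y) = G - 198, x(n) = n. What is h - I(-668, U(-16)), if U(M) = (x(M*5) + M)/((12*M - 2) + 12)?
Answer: 1526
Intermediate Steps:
U(M) = 6*M/(10 + 12*M) (U(M) = (M*5 + M)/((12*M - 2) + 12) = (5*M + M)/((-2 + 12*M) + 12) = (6*M)/(10 + 12*M) = 6*M/(10 + 12*M))
I(G, y) = -198 + G
h = 660 (h = 1005 - 345 = 660)
h - I(-668, U(-16)) = 660 - (-198 - 668) = 660 - 1*(-866) = 660 + 866 = 1526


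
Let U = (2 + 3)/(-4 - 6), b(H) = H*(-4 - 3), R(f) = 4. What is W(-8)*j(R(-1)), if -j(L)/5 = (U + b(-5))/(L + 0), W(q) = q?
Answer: 345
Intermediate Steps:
b(H) = -7*H (b(H) = H*(-7) = -7*H)
U = -½ (U = 5/(-10) = 5*(-⅒) = -½ ≈ -0.50000)
j(L) = -345/(2*L) (j(L) = -5*(-½ - 7*(-5))/(L + 0) = -5*(-½ + 35)/L = -345/(2*L))
W(-8)*j(R(-1)) = -(-1380)/4 = -8*(-345/8) = 345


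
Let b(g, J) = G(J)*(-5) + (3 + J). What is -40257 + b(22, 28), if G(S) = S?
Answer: -40366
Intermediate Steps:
b(g, J) = 3 - 4*J (b(g, J) = J*(-5) + (3 + J) = -5*J + (3 + J) = 3 - 4*J)
-40257 + b(22, 28) = -40257 + (3 - 4*28) = -40257 + (3 - 112) = -40257 - 109 = -40366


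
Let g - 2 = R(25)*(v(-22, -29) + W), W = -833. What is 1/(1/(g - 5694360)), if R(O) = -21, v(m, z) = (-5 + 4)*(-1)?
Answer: -5676886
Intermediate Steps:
v(m, z) = 1 (v(m, z) = -1*(-1) = 1)
g = 17474 (g = 2 - 21*(1 - 833) = 2 - 21*(-832) = 2 + 17472 = 17474)
1/(1/(g - 5694360)) = 1/(1/(17474 - 5694360)) = 1/(1/(-5676886)) = 1/(-1/5676886) = -5676886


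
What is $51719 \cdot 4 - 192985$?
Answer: $13891$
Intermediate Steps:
$51719 \cdot 4 - 192985 = 206876 - 192985 = 13891$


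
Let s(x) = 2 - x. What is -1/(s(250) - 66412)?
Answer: 1/66660 ≈ 1.5001e-5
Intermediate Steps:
-1/(s(250) - 66412) = -1/((2 - 1*250) - 66412) = -1/((2 - 250) - 66412) = -1/(-248 - 66412) = -1/(-66660) = -1*(-1/66660) = 1/66660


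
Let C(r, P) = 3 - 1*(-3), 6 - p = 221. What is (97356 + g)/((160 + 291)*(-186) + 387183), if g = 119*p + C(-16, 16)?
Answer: 71777/303297 ≈ 0.23666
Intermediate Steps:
p = -215 (p = 6 - 1*221 = 6 - 221 = -215)
C(r, P) = 6 (C(r, P) = 3 + 3 = 6)
g = -25579 (g = 119*(-215) + 6 = -25585 + 6 = -25579)
(97356 + g)/((160 + 291)*(-186) + 387183) = (97356 - 25579)/((160 + 291)*(-186) + 387183) = 71777/(451*(-186) + 387183) = 71777/(-83886 + 387183) = 71777/303297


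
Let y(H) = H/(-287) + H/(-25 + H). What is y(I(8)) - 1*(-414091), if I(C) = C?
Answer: 2020347557/4879 ≈ 4.1409e+5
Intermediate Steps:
y(H) = -H/287 + H/(-25 + H) (y(H) = H*(-1/287) + H/(-25 + H) = -H/287 + H/(-25 + H))
y(I(8)) - 1*(-414091) = (1/287)*8*(312 - 1*8)/(-25 + 8) - 1*(-414091) = (1/287)*8*(312 - 8)/(-17) + 414091 = (1/287)*8*(-1/17)*304 + 414091 = -2432/4879 + 414091 = 2020347557/4879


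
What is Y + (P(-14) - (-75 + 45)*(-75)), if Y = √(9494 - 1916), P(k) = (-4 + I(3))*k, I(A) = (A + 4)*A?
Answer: -2488 + 3*√842 ≈ -2400.9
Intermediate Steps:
I(A) = A*(4 + A) (I(A) = (4 + A)*A = A*(4 + A))
P(k) = 17*k (P(k) = (-4 + 3*(4 + 3))*k = (-4 + 3*7)*k = (-4 + 21)*k = 17*k)
Y = 3*√842 (Y = √7578 = 3*√842 ≈ 87.052)
Y + (P(-14) - (-75 + 45)*(-75)) = 3*√842 + (17*(-14) - (-75 + 45)*(-75)) = 3*√842 + (-238 - (-30)*(-75)) = 3*√842 + (-238 - 1*2250) = 3*√842 + (-238 - 2250) = 3*√842 - 2488 = -2488 + 3*√842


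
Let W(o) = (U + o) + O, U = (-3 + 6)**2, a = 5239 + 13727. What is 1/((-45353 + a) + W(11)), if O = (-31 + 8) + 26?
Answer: -1/26364 ≈ -3.7930e-5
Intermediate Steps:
O = 3 (O = -23 + 26 = 3)
a = 18966
U = 9 (U = 3**2 = 9)
W(o) = 12 + o (W(o) = (9 + o) + 3 = 12 + o)
1/((-45353 + a) + W(11)) = 1/((-45353 + 18966) + (12 + 11)) = 1/(-26387 + 23) = 1/(-26364) = -1/26364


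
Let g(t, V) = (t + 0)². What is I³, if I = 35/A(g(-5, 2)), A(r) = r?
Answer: 343/125 ≈ 2.7440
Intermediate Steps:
g(t, V) = t²
I = 7/5 (I = 35/((-5)²) = 35/25 = 35*(1/25) = 7/5 ≈ 1.4000)
I³ = (7/5)³ = 343/125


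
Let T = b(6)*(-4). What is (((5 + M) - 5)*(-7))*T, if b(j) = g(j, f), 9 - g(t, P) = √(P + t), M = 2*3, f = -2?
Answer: 1176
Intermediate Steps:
M = 6
g(t, P) = 9 - √(P + t)
b(j) = 9 - √(-2 + j)
T = -28 (T = (9 - √(-2 + 6))*(-4) = (9 - √4)*(-4) = (9 - 1*2)*(-4) = (9 - 2)*(-4) = 7*(-4) = -28)
(((5 + M) - 5)*(-7))*T = (((5 + 6) - 5)*(-7))*(-28) = ((11 - 5)*(-7))*(-28) = (6*(-7))*(-28) = -42*(-28) = 1176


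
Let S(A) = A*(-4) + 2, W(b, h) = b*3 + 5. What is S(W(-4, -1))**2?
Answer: 900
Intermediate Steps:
W(b, h) = 5 + 3*b (W(b, h) = 3*b + 5 = 5 + 3*b)
S(A) = 2 - 4*A (S(A) = -4*A + 2 = 2 - 4*A)
S(W(-4, -1))**2 = (2 - 4*(5 + 3*(-4)))**2 = (2 - 4*(5 - 12))**2 = (2 - 4*(-7))**2 = (2 + 28)**2 = 30**2 = 900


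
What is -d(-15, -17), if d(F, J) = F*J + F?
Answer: -240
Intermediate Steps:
d(F, J) = F + F*J
-d(-15, -17) = -(-15)*(1 - 17) = -(-15)*(-16) = -1*240 = -240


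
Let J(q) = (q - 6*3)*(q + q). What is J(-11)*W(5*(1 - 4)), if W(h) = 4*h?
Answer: -38280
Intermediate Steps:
J(q) = 2*q*(-18 + q) (J(q) = (q - 18)*(2*q) = (-18 + q)*(2*q) = 2*q*(-18 + q))
J(-11)*W(5*(1 - 4)) = (2*(-11)*(-18 - 11))*(4*(5*(1 - 4))) = (2*(-11)*(-29))*(4*(5*(-3))) = 638*(4*(-15)) = 638*(-60) = -38280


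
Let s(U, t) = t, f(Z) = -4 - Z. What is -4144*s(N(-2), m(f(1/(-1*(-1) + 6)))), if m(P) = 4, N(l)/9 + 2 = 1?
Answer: -16576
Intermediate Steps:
N(l) = -9 (N(l) = -18 + 9*1 = -18 + 9 = -9)
-4144*s(N(-2), m(f(1/(-1*(-1) + 6)))) = -4144*4 = -16576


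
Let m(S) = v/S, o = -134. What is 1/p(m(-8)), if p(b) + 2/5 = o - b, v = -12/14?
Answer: -140/18831 ≈ -0.0074345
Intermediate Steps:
v = -6/7 (v = -12*1/14 = -6/7 ≈ -0.85714)
m(S) = -6/(7*S)
p(b) = -672/5 - b (p(b) = -⅖ + (-134 - b) = -672/5 - b)
1/p(m(-8)) = 1/(-672/5 - (-6)/(7*(-8))) = 1/(-672/5 - (-6)*(-1)/(7*8)) = 1/(-672/5 - 1*3/28) = 1/(-672/5 - 3/28) = 1/(-18831/140) = -140/18831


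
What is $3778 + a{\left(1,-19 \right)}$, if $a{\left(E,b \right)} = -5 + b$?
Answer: $3754$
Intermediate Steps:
$3778 + a{\left(1,-19 \right)} = 3778 - 24 = 3754$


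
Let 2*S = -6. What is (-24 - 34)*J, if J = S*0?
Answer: 0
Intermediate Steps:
S = -3 (S = (½)*(-6) = -3)
J = 0 (J = -3*0 = 0)
(-24 - 34)*J = (-24 - 34)*0 = -58*0 = 0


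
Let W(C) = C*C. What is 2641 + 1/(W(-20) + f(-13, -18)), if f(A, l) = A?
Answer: 1022068/387 ≈ 2641.0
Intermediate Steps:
W(C) = C²
2641 + 1/(W(-20) + f(-13, -18)) = 2641 + 1/((-20)² - 13) = 2641 + 1/(400 - 13) = 2641 + 1/387 = 1022068/387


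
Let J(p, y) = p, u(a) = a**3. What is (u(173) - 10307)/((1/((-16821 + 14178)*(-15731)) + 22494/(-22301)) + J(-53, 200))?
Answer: -479127119248411353/5007733264345 ≈ -95678.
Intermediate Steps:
(u(173) - 10307)/((1/((-16821 + 14178)*(-15731)) + 22494/(-22301)) + J(-53, 200)) = (173**3 - 10307)/((1/((-16821 + 14178)*(-15731)) + 22494/(-22301)) - 53) = (5177717 - 10307)/((-1/15731/(-2643) + 22494*(-1/22301)) - 53) = 5167410/((-1/2643*(-1/15731) - 22494/22301) - 53) = 5167410/((1/41577033 - 22494/22301) - 53) = 5167410/(-935233758001/927209412933 - 53) = 5167410/(-50077332643450/927209412933) = 5167410*(-927209412933/50077332643450) = -479127119248411353/5007733264345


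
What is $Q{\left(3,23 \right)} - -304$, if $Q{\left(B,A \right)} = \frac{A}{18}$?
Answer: $\frac{5495}{18} \approx 305.28$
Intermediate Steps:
$Q{\left(B,A \right)} = \frac{A}{18}$ ($Q{\left(B,A \right)} = A \frac{1}{18} = \frac{A}{18}$)
$Q{\left(3,23 \right)} - -304 = \frac{1}{18} \cdot 23 - -304 = \frac{23}{18} + 304 = \frac{5495}{18}$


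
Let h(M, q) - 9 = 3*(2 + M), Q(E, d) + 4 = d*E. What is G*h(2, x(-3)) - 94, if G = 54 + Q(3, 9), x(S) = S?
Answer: 1523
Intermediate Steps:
Q(E, d) = -4 + E*d (Q(E, d) = -4 + d*E = -4 + E*d)
G = 77 (G = 54 + (-4 + 3*9) = 54 + (-4 + 27) = 54 + 23 = 77)
h(M, q) = 15 + 3*M (h(M, q) = 9 + 3*(2 + M) = 9 + (6 + 3*M) = 15 + 3*M)
G*h(2, x(-3)) - 94 = 77*(15 + 3*2) - 94 = 77*(15 + 6) - 94 = 77*21 - 94 = 1617 - 94 = 1523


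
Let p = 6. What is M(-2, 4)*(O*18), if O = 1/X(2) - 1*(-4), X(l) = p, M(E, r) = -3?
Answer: -225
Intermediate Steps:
X(l) = 6
O = 25/6 (O = 1/6 - 1*(-4) = 1/6 + 4 = 25/6 ≈ 4.1667)
M(-2, 4)*(O*18) = -25*18/2 = -3*75 = -225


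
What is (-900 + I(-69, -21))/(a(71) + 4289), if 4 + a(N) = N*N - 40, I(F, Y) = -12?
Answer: -456/4643 ≈ -0.098212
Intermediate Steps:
a(N) = -44 + N² (a(N) = -4 + (N*N - 40) = -4 + (N² - 40) = -4 + (-40 + N²) = -44 + N²)
(-900 + I(-69, -21))/(a(71) + 4289) = (-900 - 12)/((-44 + 71²) + 4289) = -912/((-44 + 5041) + 4289) = -912/(4997 + 4289) = -912/9286 = -912*1/9286 = -456/4643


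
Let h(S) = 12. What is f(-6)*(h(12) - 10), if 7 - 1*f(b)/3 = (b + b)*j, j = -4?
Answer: -246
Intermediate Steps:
f(b) = 21 + 24*b (f(b) = 21 - 3*(b + b)*(-4) = 21 - 3*2*b*(-4) = 21 - (-24)*b = 21 + 24*b)
f(-6)*(h(12) - 10) = (21 + 24*(-6))*(12 - 10) = (21 - 144)*2 = -123*2 = -246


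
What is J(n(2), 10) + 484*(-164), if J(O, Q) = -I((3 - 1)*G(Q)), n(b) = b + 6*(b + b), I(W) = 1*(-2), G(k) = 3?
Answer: -79374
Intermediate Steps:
I(W) = -2
n(b) = 13*b (n(b) = b + 6*(2*b) = b + 12*b = 13*b)
J(O, Q) = 2 (J(O, Q) = -1*(-2) = 2)
J(n(2), 10) + 484*(-164) = 2 + 484*(-164) = 2 - 79376 = -79374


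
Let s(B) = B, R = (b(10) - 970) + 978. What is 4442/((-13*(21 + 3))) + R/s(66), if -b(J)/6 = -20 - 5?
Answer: -20323/1716 ≈ -11.843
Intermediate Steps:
b(J) = 150 (b(J) = -6*(-20 - 5) = -6*(-25) = 150)
R = 158 (R = (150 - 970) + 978 = -820 + 978 = 158)
4442/((-13*(21 + 3))) + R/s(66) = 4442/((-13*(21 + 3))) + 158/66 = 4442/((-13*24)) + 158*(1/66) = 4442/(-312) + 79/33 = 4442*(-1/312) + 79/33 = -2221/156 + 79/33 = -20323/1716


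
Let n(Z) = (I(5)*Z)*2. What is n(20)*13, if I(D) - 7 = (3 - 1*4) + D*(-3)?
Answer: -4680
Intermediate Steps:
I(D) = 6 - 3*D (I(D) = 7 + ((3 - 1*4) + D*(-3)) = 7 + ((3 - 4) - 3*D) = 7 + (-1 - 3*D) = 6 - 3*D)
n(Z) = -18*Z (n(Z) = ((6 - 3*5)*Z)*2 = ((6 - 15)*Z)*2 = -9*Z*2 = -18*Z)
n(20)*13 = -18*20*13 = -360*13 = -4680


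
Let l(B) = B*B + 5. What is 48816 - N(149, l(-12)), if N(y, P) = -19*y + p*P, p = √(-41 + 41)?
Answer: 51647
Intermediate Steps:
l(B) = 5 + B² (l(B) = B² + 5 = 5 + B²)
p = 0 (p = √0 = 0)
N(y, P) = -19*y (N(y, P) = -19*y + 0*P = -19*y + 0 = -19*y)
48816 - N(149, l(-12)) = 48816 - (-19)*149 = 48816 - 1*(-2831) = 48816 + 2831 = 51647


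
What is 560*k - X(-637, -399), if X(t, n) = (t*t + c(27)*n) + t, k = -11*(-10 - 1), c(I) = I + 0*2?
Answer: -326599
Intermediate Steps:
c(I) = I (c(I) = I + 0 = I)
k = 121 (k = -11*(-11) = 121)
X(t, n) = t + t² + 27*n (X(t, n) = (t*t + 27*n) + t = (t² + 27*n) + t = t + t² + 27*n)
560*k - X(-637, -399) = 560*121 - (-637 + (-637)² + 27*(-399)) = 67760 - (-637 + 405769 - 10773) = 67760 - 1*394359 = 67760 - 394359 = -326599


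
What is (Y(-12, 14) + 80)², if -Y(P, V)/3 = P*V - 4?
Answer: 355216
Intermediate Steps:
Y(P, V) = 12 - 3*P*V (Y(P, V) = -3*(P*V - 4) = -3*(-4 + P*V) = 12 - 3*P*V)
(Y(-12, 14) + 80)² = ((12 - 3*(-12)*14) + 80)² = ((12 + 504) + 80)² = (516 + 80)² = 596² = 355216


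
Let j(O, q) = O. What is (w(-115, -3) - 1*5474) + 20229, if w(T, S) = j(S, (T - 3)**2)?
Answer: 14752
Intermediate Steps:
w(T, S) = S
(w(-115, -3) - 1*5474) + 20229 = (-3 - 1*5474) + 20229 = (-3 - 5474) + 20229 = -5477 + 20229 = 14752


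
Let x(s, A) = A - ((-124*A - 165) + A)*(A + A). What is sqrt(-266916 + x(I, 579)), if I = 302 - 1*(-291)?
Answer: 3*sqrt(9154891) ≈ 9077.1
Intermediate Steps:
I = 593 (I = 302 + 291 = 593)
x(s, A) = A - 2*A*(-165 - 123*A) (x(s, A) = A - ((-165 - 124*A) + A)*2*A = A - (-165 - 123*A)*2*A = A - 2*A*(-165 - 123*A))
sqrt(-266916 + x(I, 579)) = sqrt(-266916 + 579*(331 + 246*579)) = sqrt(-266916 + 579*(331 + 142434)) = sqrt(-266916 + 579*142765) = sqrt(-266916 + 82660935) = sqrt(82394019) = 3*sqrt(9154891)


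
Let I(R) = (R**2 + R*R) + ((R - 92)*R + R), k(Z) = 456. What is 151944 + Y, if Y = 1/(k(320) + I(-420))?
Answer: 86285350945/567876 ≈ 1.5194e+5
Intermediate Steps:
I(R) = R + 2*R**2 + R*(-92 + R) (I(R) = (R**2 + R**2) + ((-92 + R)*R + R) = 2*R**2 + (R*(-92 + R) + R) = 2*R**2 + (R + R*(-92 + R)) = R + 2*R**2 + R*(-92 + R))
Y = 1/567876 (Y = 1/(456 - 420*(-91 + 3*(-420))) = 1/(456 - 420*(-91 - 1260)) = 1/(456 - 420*(-1351)) = 1/(456 + 567420) = 1/567876 ≈ 1.7609e-6)
151944 + Y = 151944 + 1/567876 = 86285350945/567876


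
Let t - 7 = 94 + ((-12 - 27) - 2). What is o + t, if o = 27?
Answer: 87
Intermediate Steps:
t = 60 (t = 7 + (94 + ((-12 - 27) - 2)) = 7 + (94 + (-39 - 2)) = 7 + (94 - 41) = 7 + 53 = 60)
o + t = 27 + 60 = 87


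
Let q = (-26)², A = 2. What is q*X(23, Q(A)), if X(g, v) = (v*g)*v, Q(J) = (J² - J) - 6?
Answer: 248768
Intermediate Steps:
Q(J) = -6 + J² - J
X(g, v) = g*v² (X(g, v) = (g*v)*v = g*v²)
q = 676
q*X(23, Q(A)) = 676*(23*(-6 + 2² - 1*2)²) = 676*(23*(-6 + 4 - 2)²) = 676*(23*(-4)²) = 676*(23*16) = 676*368 = 248768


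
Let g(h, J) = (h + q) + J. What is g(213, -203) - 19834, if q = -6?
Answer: -19830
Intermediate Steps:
g(h, J) = -6 + J + h (g(h, J) = (h - 6) + J = (-6 + h) + J = -6 + J + h)
g(213, -203) - 19834 = (-6 - 203 + 213) - 19834 = 4 - 19834 = -19830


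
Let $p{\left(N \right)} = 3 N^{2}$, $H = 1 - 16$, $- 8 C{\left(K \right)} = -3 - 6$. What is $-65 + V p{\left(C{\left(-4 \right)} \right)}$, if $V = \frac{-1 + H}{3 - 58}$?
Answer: $- \frac{14057}{220} \approx -63.895$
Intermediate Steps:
$C{\left(K \right)} = \frac{9}{8}$ ($C{\left(K \right)} = - \frac{-3 - 6}{8} = \left(- \frac{1}{8}\right) \left(-9\right) = \frac{9}{8}$)
$H = -15$ ($H = 1 - 16 = -15$)
$V = \frac{16}{55}$ ($V = \frac{-1 - 15}{3 - 58} = - \frac{16}{-55} = \left(-16\right) \left(- \frac{1}{55}\right) = \frac{16}{55} \approx 0.29091$)
$-65 + V p{\left(C{\left(-4 \right)} \right)} = -65 + \frac{16 \cdot 3 \left(\frac{9}{8}\right)^{2}}{55} = -65 + \frac{16 \cdot 3 \cdot \frac{81}{64}}{55} = -65 + \frac{16}{55} \cdot \frac{243}{64} = -65 + \frac{243}{220} = - \frac{14057}{220}$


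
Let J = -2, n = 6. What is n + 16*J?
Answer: -26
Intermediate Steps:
n + 16*J = 6 + 16*(-2) = 6 - 32 = -26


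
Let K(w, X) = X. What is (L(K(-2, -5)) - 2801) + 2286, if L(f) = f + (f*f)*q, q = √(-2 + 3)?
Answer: -495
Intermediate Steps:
q = 1 (q = √1 = 1)
L(f) = f + f² (L(f) = f + (f*f)*1 = f + f²*1 = f + f²)
(L(K(-2, -5)) - 2801) + 2286 = (-5*(1 - 5) - 2801) + 2286 = (-5*(-4) - 2801) + 2286 = (20 - 2801) + 2286 = -2781 + 2286 = -495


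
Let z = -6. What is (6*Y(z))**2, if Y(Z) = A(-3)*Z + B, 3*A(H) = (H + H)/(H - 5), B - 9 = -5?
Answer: 225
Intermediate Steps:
B = 4 (B = 9 - 5 = 4)
A(H) = 2*H/(3*(-5 + H)) (A(H) = ((H + H)/(H - 5))/3 = ((2*H)/(-5 + H))/3 = (2*H/(-5 + H))/3 = 2*H/(3*(-5 + H)))
Y(Z) = 4 + Z/4 (Y(Z) = ((2/3)*(-3)/(-5 - 3))*Z + 4 = ((2/3)*(-3)/(-8))*Z + 4 = ((2/3)*(-3)*(-1/8))*Z + 4 = Z/4 + 4 = 4 + Z/4)
(6*Y(z))**2 = (6*(4 + (1/4)*(-6)))**2 = (6*(4 - 3/2))**2 = (6*(5/2))**2 = 15**2 = 225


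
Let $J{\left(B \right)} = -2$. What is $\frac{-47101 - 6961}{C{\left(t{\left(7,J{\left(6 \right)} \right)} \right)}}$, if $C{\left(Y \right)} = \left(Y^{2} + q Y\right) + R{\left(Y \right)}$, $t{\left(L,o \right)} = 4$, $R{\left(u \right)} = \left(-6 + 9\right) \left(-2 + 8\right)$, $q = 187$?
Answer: $- \frac{27031}{391} \approx -69.133$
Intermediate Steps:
$R{\left(u \right)} = 18$ ($R{\left(u \right)} = 3 \cdot 6 = 18$)
$C{\left(Y \right)} = 18 + Y^{2} + 187 Y$ ($C{\left(Y \right)} = \left(Y^{2} + 187 Y\right) + 18 = 18 + Y^{2} + 187 Y$)
$\frac{-47101 - 6961}{C{\left(t{\left(7,J{\left(6 \right)} \right)} \right)}} = \frac{-47101 - 6961}{18 + 4^{2} + 187 \cdot 4} = - \frac{54062}{18 + 16 + 748} = - \frac{54062}{782} = \left(-54062\right) \frac{1}{782} = - \frac{27031}{391}$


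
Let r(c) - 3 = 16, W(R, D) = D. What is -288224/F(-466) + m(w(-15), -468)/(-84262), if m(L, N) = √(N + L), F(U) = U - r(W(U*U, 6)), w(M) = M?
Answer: 288224/485 - I*√483/84262 ≈ 594.28 - 0.00026082*I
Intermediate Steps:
r(c) = 19 (r(c) = 3 + 16 = 19)
F(U) = -19 + U (F(U) = U - 1*19 = U - 19 = -19 + U)
m(L, N) = √(L + N)
-288224/F(-466) + m(w(-15), -468)/(-84262) = -288224/(-19 - 466) + √(-15 - 468)/(-84262) = -288224/(-485) + √(-483)*(-1/84262) = -288224*(-1/485) + (I*√483)*(-1/84262) = 288224/485 - I*√483/84262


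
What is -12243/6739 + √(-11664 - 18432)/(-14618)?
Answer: -12243/6739 - 6*I*√209/7309 ≈ -1.8167 - 0.011868*I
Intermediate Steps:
-12243/6739 + √(-11664 - 18432)/(-14618) = -12243*1/6739 + √(-30096)*(-1/14618) = -12243/6739 + (12*I*√209)*(-1/14618) = -12243/6739 - 6*I*√209/7309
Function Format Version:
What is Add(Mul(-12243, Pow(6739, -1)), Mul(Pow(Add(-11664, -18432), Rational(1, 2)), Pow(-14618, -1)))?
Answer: Add(Rational(-12243, 6739), Mul(Rational(-6, 7309), I, Pow(209, Rational(1, 2)))) ≈ Add(-1.8167, Mul(-0.011868, I))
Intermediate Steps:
Add(Mul(-12243, Pow(6739, -1)), Mul(Pow(Add(-11664, -18432), Rational(1, 2)), Pow(-14618, -1))) = Add(Mul(-12243, Rational(1, 6739)), Mul(Pow(-30096, Rational(1, 2)), Rational(-1, 14618))) = Add(Rational(-12243, 6739), Mul(Mul(12, I, Pow(209, Rational(1, 2))), Rational(-1, 14618))) = Add(Rational(-12243, 6739), Mul(Rational(-6, 7309), I, Pow(209, Rational(1, 2))))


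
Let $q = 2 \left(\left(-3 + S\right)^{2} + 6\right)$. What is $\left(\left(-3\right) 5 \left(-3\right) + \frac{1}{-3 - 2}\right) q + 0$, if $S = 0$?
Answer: $1344$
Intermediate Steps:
$q = 30$ ($q = 2 \left(\left(-3 + 0\right)^{2} + 6\right) = 2 \left(\left(-3\right)^{2} + 6\right) = 2 \left(9 + 6\right) = 2 \cdot 15 = 30$)
$\left(\left(-3\right) 5 \left(-3\right) + \frac{1}{-3 - 2}\right) q + 0 = \left(\left(-3\right) 5 \left(-3\right) + \frac{1}{-3 - 2}\right) 30 + 0 = \left(\left(-15\right) \left(-3\right) + \frac{1}{-5}\right) 30 + 0 = \left(45 - \frac{1}{5}\right) 30 + 0 = \frac{224}{5} \cdot 30 + 0 = 1344 + 0 = 1344$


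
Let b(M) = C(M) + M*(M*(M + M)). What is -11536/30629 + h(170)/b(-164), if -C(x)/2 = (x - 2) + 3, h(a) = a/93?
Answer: -4732100177753/12564096446157 ≈ -0.37664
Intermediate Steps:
h(a) = a/93 (h(a) = a*(1/93) = a/93)
C(x) = -2 - 2*x (C(x) = -2*((x - 2) + 3) = -2*((-2 + x) + 3) = -2*(1 + x) = -2 - 2*x)
b(M) = -2 - 2*M + 2*M**3 (b(M) = (-2 - 2*M) + M*(M*(M + M)) = (-2 - 2*M) + M*(M*(2*M)) = (-2 - 2*M) + M*(2*M**2) = (-2 - 2*M) + 2*M**3 = -2 - 2*M + 2*M**3)
-11536/30629 + h(170)/b(-164) = -11536/30629 + ((1/93)*170)/(-2 - 2*(-164) + 2*(-164)**3) = -11536*1/30629 + 170/(93*(-2 + 328 + 2*(-4410944))) = -11536/30629 + 170/(93*(-2 + 328 - 8821888)) = -11536/30629 + (170/93)/(-8821562) = -11536/30629 + (170/93)*(-1/8821562) = -11536/30629 - 85/410202633 = -4732100177753/12564096446157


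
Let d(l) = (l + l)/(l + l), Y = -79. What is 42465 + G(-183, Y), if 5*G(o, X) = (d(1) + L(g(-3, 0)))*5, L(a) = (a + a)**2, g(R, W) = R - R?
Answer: 42466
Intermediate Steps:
g(R, W) = 0
d(l) = 1 (d(l) = (2*l)/((2*l)) = (2*l)*(1/(2*l)) = 1)
L(a) = 4*a**2 (L(a) = (2*a)**2 = 4*a**2)
G(o, X) = 1 (G(o, X) = ((1 + 4*0**2)*5)/5 = ((1 + 4*0)*5)/5 = ((1 + 0)*5)/5 = (1*5)/5 = (1/5)*5 = 1)
42465 + G(-183, Y) = 42465 + 1 = 42466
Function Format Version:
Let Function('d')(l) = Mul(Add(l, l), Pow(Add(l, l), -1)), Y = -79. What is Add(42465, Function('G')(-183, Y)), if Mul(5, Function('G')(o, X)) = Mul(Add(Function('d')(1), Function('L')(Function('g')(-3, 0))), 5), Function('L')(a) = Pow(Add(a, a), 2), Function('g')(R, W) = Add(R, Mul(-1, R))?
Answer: 42466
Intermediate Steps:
Function('g')(R, W) = 0
Function('d')(l) = 1 (Function('d')(l) = Mul(Mul(2, l), Pow(Mul(2, l), -1)) = Mul(Mul(2, l), Mul(Rational(1, 2), Pow(l, -1))) = 1)
Function('L')(a) = Mul(4, Pow(a, 2)) (Function('L')(a) = Pow(Mul(2, a), 2) = Mul(4, Pow(a, 2)))
Function('G')(o, X) = 1 (Function('G')(o, X) = Mul(Rational(1, 5), Mul(Add(1, Mul(4, Pow(0, 2))), 5)) = Mul(Rational(1, 5), Mul(Add(1, Mul(4, 0)), 5)) = Mul(Rational(1, 5), Mul(Add(1, 0), 5)) = Mul(Rational(1, 5), Mul(1, 5)) = Mul(Rational(1, 5), 5) = 1)
Add(42465, Function('G')(-183, Y)) = Add(42465, 1) = 42466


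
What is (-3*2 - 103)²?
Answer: 11881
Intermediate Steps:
(-3*2 - 103)² = (-6 - 103)² = (-109)² = 11881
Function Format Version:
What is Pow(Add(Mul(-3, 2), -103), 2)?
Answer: 11881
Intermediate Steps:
Pow(Add(Mul(-3, 2), -103), 2) = Pow(Add(-6, -103), 2) = Pow(-109, 2) = 11881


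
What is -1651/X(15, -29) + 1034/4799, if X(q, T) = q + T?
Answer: 7937625/67186 ≈ 118.14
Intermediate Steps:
X(q, T) = T + q
-1651/X(15, -29) + 1034/4799 = -1651/(-29 + 15) + 1034/4799 = -1651/(-14) + 1034*(1/4799) = -1651*(-1/14) + 1034/4799 = 1651/14 + 1034/4799 = 7937625/67186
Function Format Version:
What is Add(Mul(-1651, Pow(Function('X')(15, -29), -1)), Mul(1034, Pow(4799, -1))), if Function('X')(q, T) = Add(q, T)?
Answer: Rational(7937625, 67186) ≈ 118.14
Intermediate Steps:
Function('X')(q, T) = Add(T, q)
Add(Mul(-1651, Pow(Function('X')(15, -29), -1)), Mul(1034, Pow(4799, -1))) = Add(Mul(-1651, Pow(Add(-29, 15), -1)), Mul(1034, Pow(4799, -1))) = Add(Mul(-1651, Pow(-14, -1)), Mul(1034, Rational(1, 4799))) = Add(Mul(-1651, Rational(-1, 14)), Rational(1034, 4799)) = Add(Rational(1651, 14), Rational(1034, 4799)) = Rational(7937625, 67186)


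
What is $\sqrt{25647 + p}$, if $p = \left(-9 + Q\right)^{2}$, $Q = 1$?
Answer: $\sqrt{25711} \approx 160.35$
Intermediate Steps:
$p = 64$ ($p = \left(-9 + 1\right)^{2} = \left(-8\right)^{2} = 64$)
$\sqrt{25647 + p} = \sqrt{25647 + 64} = \sqrt{25711}$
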